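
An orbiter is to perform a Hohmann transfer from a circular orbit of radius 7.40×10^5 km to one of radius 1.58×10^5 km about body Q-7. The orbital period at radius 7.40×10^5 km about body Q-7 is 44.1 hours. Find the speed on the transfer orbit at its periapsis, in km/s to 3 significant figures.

From Kepler's third law T² = 4π²r³/μ at r = 7.40×10^5 km, T = 44.1 hours = 44.1 × 3600 s = 1.5876×10^5 s: μ = 4π²r³/T² = 6.34706×10^8 km³/s².
Transfer-ellipse semi-major axis a_t = (r₁ + r₂)/2 = (7.400×10^5 + 1.580×10^5)/2 = 4.490×10^5 km.
At periapsis, r = 1.580×10^5 km.
Applying v² = μ(2/r − 1/a_t): v = 81.37 km/s.

v = 81.4 km/s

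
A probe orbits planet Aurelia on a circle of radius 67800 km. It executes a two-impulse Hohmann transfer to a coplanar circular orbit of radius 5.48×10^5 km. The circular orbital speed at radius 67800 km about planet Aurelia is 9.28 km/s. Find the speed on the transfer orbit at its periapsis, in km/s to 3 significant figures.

From the circular-orbit relation v² = μ/r at r = 67800 km: μ = v²r = (9.28)² × 67800 = 5.83883×10^6 km³/s².
Semi-major axis of the transfer orbit: a_t = (67800 + 5.480×10^5)/2 = 3.079×10^5 km.
At periapsis, r = 67800 km.
From the vis-viva equation, v = √[μ(2/r − 1/a_t)] = 12.38 km/s.

v = 12.4 km/s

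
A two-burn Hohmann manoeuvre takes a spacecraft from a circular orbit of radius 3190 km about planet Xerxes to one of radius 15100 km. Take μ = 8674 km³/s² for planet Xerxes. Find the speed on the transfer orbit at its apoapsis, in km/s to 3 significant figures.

v = 0.448 km/s

Transfer-ellipse semi-major axis a_t = (r₁ + r₂)/2 = (3190 + 15100)/2 = 9145 km.
At apoapsis, r = 15100 km.
Applying v² = μ(2/r − 1/a_t): v = 0.4476 km/s.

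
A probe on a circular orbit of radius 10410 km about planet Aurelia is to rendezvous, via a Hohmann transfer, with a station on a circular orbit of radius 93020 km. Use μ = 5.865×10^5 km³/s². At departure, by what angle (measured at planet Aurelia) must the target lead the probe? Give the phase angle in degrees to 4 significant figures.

Semi-major axis of the transfer orbit: a_t = (10410 + 93020)/2 = 51715 km.
The half-period of the transfer ellipse is t = π√(a_t³/μ) = 48244 s.
The target's mean motion on its circular orbit is ω₂ = √(μ/r₂³) = 2.6994×10^-5 rad/s.
Angle swept by the target during transfer: ω₂·t = 1.3023 rad = 74.62°.
Arrival is 180° from departure on the ellipse, so φ = 180° − 74.62° = 105.4°.

φ = 105.4°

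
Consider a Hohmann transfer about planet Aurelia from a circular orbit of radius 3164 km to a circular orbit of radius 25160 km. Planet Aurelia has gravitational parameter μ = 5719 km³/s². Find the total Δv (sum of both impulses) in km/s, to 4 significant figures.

Δv = 0.6990 km/s

Semi-major axis of the transfer orbit: a_t = (3164 + 25160)/2 = 14162 km.
At r₁ the circular-orbit speed is v₁ = √(μ/r₁) = 1.34444 km/s.
On the transfer ellipse at r₁, vis-viva gives v_p = √[μ(2/r₁ − 1/a_t)] = 1.79199 km/s.
First burn Δv₁ = |v_p − v₁| = 0.44755 km/s.
At r₂, v₂ = √(μ/r₂) = 0.476765 km/s.
Transfer-orbit speed at r₂: v_a = √[μ(2/r₂ − 1/a_t)] = 0.225352 km/s.
Second burn Δv₂ = |v₂ − v_a| = 0.25141 km/s.
Δv = Δv₁ + Δv₂ = 0.44755 + 0.25141 = 0.6990 km/s.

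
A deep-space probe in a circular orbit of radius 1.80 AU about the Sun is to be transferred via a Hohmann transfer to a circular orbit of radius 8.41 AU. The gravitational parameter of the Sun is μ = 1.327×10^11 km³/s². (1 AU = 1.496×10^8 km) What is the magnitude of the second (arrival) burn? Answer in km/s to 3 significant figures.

In km: r₁ = 1.80 × 1.496×10^8 = 2.6928×10^8 km; r₂ = 8.41 × 1.496×10^8 = 1.258136×10^9 km.
Transfer-ellipse semi-major axis a_t = (r₁ + r₂)/2 = (2.6928×10^8 + 1.258136×10^9)/2 = 7.63708×10^8 km.
On the circular orbit at r = 1.258136×10^9 km, v_c = √(μ/r) = 10.27 km/s.
Transfer-orbit speed at the same r (vis-viva, a = a_t): v_t = √[μ(2/r − 1/a_t)] = 6.098 km/s.
Δv₂ = |v_t − v_c| = |6.098 − 10.27| = 4.172 km/s.

Δv₂ = 4.17 km/s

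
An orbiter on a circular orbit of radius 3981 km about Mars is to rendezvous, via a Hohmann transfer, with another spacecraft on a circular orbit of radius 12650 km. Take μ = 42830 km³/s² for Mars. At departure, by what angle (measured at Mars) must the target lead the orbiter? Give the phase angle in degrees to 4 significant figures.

Transfer-ellipse semi-major axis a_t = (r₁ + r₂)/2 = (3981 + 12650)/2 = 8315.5 km.
Transfer time t = π√(a_t³/μ) = 11510.9 s.
Target angular speed ω₂ = √(μ/r₂³) = 1.45458×10^-4 rad/s.
Angle swept by the target during transfer: ω₂·t = 1.67435 rad = 95.93°.
Arrival is 180° from departure on the ellipse, so φ = 180° − 95.93° = 84.07°.

φ = 84.07°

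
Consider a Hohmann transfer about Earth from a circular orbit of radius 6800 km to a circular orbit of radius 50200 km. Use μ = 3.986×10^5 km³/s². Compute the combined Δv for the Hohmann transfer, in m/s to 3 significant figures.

Transfer-ellipse semi-major axis a_t = (r₁ + r₂)/2 = (6800 + 50200)/2 = 28500 km.
At r₁ the circular-orbit speed is v₁ = √(μ/r₁) = 7.6562 km/s.
Transfer-orbit speed at r₁ (vis-viva equation): v_p = √[μ(2/r₁ − 1/a_t)] = 10.161 km/s.
First burn Δv₁ = |v_p − v₁| = 2.505 km/s.
At r₂, v₂ = √(μ/r₂) = 2.8178 km/s.
Transfer-orbit speed at r₂: v_a = √[μ(2/r₂ − 1/a_t)] = 1.3764 km/s.
Second burn Δv₂ = |v₂ − v_a| = 1.441 km/s.
Total Δv = Δv₁ + Δv₂ = 3.946 km/s.

Δv = 3950 m/s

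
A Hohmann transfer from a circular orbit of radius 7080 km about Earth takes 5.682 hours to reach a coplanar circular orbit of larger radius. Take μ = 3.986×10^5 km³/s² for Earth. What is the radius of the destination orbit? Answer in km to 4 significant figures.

Transfer time t = 5.682 hours = 20455.2 s, and t = π√(a_t³/μ).
So a_t = (μ t²/π²)^(1/3) = (3.986×10^5 × (20455.2)² / π²)^(1/3) = 25661 km.
Since a_t = (r₁ + r₂)/2, r₂ = 2a_t − r₁ = 2×25661 − 7080 = 44242 km.

r₂ = 44240 km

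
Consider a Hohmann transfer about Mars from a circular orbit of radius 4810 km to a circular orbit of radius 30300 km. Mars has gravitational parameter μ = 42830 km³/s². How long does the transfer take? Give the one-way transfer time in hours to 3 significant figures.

t = 9.81 hours

Semi-major axis of the transfer orbit: a_t = (4810 + 30300)/2 = 17555 km.
Transfer time t = π√(a_t³/μ) = π√((17555)³ / 42830) = 35310 s.
Converting: 35310 s ÷ 3600 s/hour = 9.81 hours.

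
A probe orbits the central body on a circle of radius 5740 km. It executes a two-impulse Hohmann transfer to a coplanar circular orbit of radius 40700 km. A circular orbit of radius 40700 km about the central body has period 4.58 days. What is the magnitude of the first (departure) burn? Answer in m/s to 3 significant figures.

Δv₁ = 557 m/s

From Kepler's third law T² = 4π²r³/μ at r = 40700 km, T = 4.58 days = 4.58 × 86400 s = 3.95712×10^5 s: μ = 4π²r³/T² = 16997.5 km³/s².
Semi-major axis of the transfer orbit: a_t = (5740 + 40700)/2 = 23220 km.
On the circular orbit at r = 5740 km, v_c = √(μ/r) = 1.72082 km/s.
Vis-viva on the transfer ellipse at r = 5740 km gives v_t = √[μ(2/r − 1/a_t)] = 2.27826 km/s.
Δv₁ = |v_t − v_c| = |2.27826 − 1.72082| = 0.5574 km/s.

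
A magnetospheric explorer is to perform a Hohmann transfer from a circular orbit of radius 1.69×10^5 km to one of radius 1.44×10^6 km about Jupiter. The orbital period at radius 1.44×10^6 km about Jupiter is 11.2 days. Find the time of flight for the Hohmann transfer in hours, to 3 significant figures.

t = 56.1 hours

From Kepler's third law T² = 4π²r³/μ at r = 1.44×10^6 km, T = 11.2 days = 11.2 × 86400 s = 9.6768×10^5 s: μ = 4π²r³/T² = 1.25888×10^8 km³/s².
The Hohmann ellipse has a_t = (r₁ + r₂)/2 = 8.045×10^5 km.
Transfer time t = π√(a_t³/μ) = π√((8.045×10^5)³ / 1.25888×10^8) = 2.020×10^5 s.
Converting: 2.020×10^5 s ÷ 3600 s/hour = 56.1 hours.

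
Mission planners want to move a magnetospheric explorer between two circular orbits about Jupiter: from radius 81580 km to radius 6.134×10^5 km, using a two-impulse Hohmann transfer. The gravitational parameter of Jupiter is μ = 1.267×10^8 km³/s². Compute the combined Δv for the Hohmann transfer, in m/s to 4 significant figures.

Semi-major axis of the transfer orbit: a_t = (81580 + 6.134×10^5)/2 = 3.4749×10^5 km.
Circular speed at r₁: v₁ = √(μ/r₁) = √(1.267×10^8/81580) = 39.41 km/s.
On the transfer ellipse at r₁, v² = μ(2/r − 1/a) gives v_p = √[μ(2/r₁ − 1/a_t)] = 52.36 km/s.
First burn Δv₁ = |v_p − v₁| = 12.95 km/s.
Circular speed at r₂: v₂ = √(μ/r₂) = 14.372 km/s.
Transfer-orbit speed at r₂: v_a = √[μ(2/r₂ − 1/a_t)] = 6.9637 km/s.
Second burn Δv₂ = |v₂ − v_a| = 7.408 km/s.
Δv = Δv₁ + Δv₂ = 12.95 + 7.408 = 20.36 km/s.

Δv = 20360 m/s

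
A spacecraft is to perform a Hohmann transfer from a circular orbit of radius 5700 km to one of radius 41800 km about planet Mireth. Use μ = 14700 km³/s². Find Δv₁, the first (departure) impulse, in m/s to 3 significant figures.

Δv₁ = 525 m/s

Transfer-ellipse semi-major axis a_t = (r₁ + r₂)/2 = (5700 + 41800)/2 = 23750 km.
On the circular orbit at r = 5700 km, v_c = √(μ/r) = 1.6059 km/s.
Transfer-orbit speed at the same r (vis-viva, a = a_t): v_t = √[μ(2/r − 1/a_t)] = 2.1305 km/s.
Δv₁ = |v_t − v_c| = |2.1305 − 1.6059| = 0.5246 km/s.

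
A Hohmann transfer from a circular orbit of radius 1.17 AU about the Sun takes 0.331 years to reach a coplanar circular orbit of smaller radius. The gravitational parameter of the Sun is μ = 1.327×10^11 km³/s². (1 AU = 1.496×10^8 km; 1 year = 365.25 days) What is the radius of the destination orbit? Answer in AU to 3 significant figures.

In km: r₁ = 1.17 × 1.496×10^8 = 1.75032×10^8 km.
Transfer time t = 0.331 years × 365.25 × 86400 s = 1.04455656×10^7 s, and t = π√(a_t³/μ).
So a_t = (μ t²/π²)^(1/3) = (1.327×10^11 × (1.04455656×10^7)² / π²)^(1/3) = 1.1363×10^8 km.
Since a_t = (r₁ + r₂)/2, r₂ = 2a_t − r₁ = 2×1.1363×10^8 − 1.75032×10^8 = 5.2228×10^7 km.
In AU: r₂ = 5.2228×10^7 / 1.496×10^8 = 0.349 AU.

r₂ = 0.349 AU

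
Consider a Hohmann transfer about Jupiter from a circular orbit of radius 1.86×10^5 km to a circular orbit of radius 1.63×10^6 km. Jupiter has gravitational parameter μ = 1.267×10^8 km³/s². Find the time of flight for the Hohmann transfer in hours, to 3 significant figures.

t = 67.1 hours

Semi-major axis of the transfer orbit: a_t = (1.860×10^5 + 1.630×10^6)/2 = 9.080×10^5 km.
By Kepler's third law the transfer-orbit period is T = 2π√(a_t³/μ), so t = T/2 = 2.415×10^5 s.
Converting: 2.415×10^5 s ÷ 3600 s/hour = 67.1 hours.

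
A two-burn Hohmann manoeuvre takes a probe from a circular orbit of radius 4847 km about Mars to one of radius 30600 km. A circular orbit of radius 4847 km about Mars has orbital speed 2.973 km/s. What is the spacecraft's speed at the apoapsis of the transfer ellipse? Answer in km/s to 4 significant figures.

v = 0.6188 km/s

From the circular-orbit relation v² = μ/r at r = 4847 km: μ = v²r = (2.973)² × 4847 = 42841.3 km³/s².
Transfer-ellipse semi-major axis a_t = (r₁ + r₂)/2 = (4847 + 30600)/2 = 17723.5 km.
At apoapsis, r = 30600 km.
Vis-viva: v = √[μ(2/r − 1/a_t)] = √[42841.3 × (2/30600 − 1/17723.5)] = 0.6188 km/s.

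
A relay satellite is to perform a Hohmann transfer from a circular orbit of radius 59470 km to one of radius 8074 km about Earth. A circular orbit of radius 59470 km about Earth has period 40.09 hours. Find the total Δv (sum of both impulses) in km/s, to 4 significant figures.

From Kepler's third law T² = 4π²r³/μ at r = 59470 km, T = 40.09 hours = 40.09 × 3600 s = 1.44324×10^5 s: μ = 4π²r³/T² = 3.98636×10^5 km³/s².
Semi-major axis of the transfer orbit: a_t = (59470 + 8074)/2 = 33772 km.
At r₁ the circular-orbit speed is v₁ = √(μ/r₁) = 2.589 km/s.
On the transfer ellipse at r₁, v² = μ(2/r − 1/a) gives v_a = √[μ(2/r₁ − 1/a_t)] = 1.266 km/s.
First burn Δv₁ = |v_a − v₁| = 1.323 km/s.
Circular speed at r₂: v₂ = √(μ/r₂) = 7.0266 km/s.
Transfer-orbit speed at r₂: v_p = √[μ(2/r₂ − 1/a_t)] = 9.3243 km/s.
Second burn Δv₂ = |v₂ − v_p| = 2.298 km/s.
Δv = Δv₁ + Δv₂ = 1.323 + 2.298 = 3.621 km/s.

Δv = 3.621 km/s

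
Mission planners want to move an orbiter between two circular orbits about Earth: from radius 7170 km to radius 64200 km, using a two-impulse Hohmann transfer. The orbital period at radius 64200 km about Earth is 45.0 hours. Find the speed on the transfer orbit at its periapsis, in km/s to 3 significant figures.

From Kepler's third law T² = 4π²r³/μ at r = 64200 km, T = 45.0 hours = 45.0 × 3600 s = 1.620×10^5 s: μ = 4π²r³/T² = 3.98047×10^5 km³/s².
The Hohmann ellipse has a_t = (r₁ + r₂)/2 = 35685 km.
At periapsis, r = 7170 km.
Vis-viva: v = √[μ(2/r − 1/a_t)] = √[3.98047×10^5 × (2/7170 − 1/35685)] = 9.994 km/s.

v = 9.99 km/s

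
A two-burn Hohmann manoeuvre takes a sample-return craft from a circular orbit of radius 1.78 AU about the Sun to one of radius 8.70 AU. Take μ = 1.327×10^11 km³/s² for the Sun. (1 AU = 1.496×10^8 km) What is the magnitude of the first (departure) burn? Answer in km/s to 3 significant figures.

Δv₁ = 6.44 km/s

In km: r₁ = 1.78 × 1.496×10^8 = 2.66288×10^8 km; r₂ = 8.70 × 1.496×10^8 = 1.30152×10^9 km.
Transfer-ellipse semi-major axis a_t = (r₁ + r₂)/2 = (2.66288×10^8 + 1.30152×10^9)/2 = 7.83904×10^8 km.
On the circular orbit at r = 2.66288×10^8 km, v_c = √(μ/r) = 22.323 km/s.
Transfer-orbit speed at the same r (vis-viva, a = a_t): v_t = √[μ(2/r − 1/a_t)] = 28.764 km/s.
Δv₁ = |v_t − v_c| = |28.764 − 22.323| = 6.441 km/s.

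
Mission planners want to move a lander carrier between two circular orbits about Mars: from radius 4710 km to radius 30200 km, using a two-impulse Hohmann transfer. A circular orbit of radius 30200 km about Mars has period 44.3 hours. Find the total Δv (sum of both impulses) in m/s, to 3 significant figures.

From Kepler's third law T² = 4π²r³/μ at r = 30200 km, T = 44.3 hours = 44.3 × 3600 s = 1.5948×10^5 s: μ = 4π²r³/T² = 42753.1 km³/s².
Semi-major axis of the transfer orbit: a_t = (4710 + 30200)/2 = 17455 km.
At r₁ the circular-orbit speed is v₁ = √(μ/r₁) = 3.0128 km/s.
Transfer-orbit speed at r₁ (v² = μ(2/r − 1/a)): v_p = √[μ(2/r₁ − 1/a_t)] = 3.9629 km/s.
First burn Δv₁ = |v_p − v₁| = 0.9501 km/s.
At r₂, v₂ = √(μ/r₂) = 1.18982 km/s.
Transfer-orbit speed at r₂: v_a = √[μ(2/r₂ − 1/a_t)] = 0.618061 km/s.
Second burn Δv₂ = |v₂ − v_a| = 0.5718 km/s.
Total Δv = Δv₁ + Δv₂ = 1.522 km/s.

Δv = 1520 m/s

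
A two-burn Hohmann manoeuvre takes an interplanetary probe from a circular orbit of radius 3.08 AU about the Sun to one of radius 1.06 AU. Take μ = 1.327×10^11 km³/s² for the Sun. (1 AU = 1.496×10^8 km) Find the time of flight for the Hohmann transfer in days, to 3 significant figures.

In km: r₁ = 3.08 × 1.496×10^8 = 4.60768×10^8 km; r₂ = 1.06 × 1.496×10^8 = 1.58576×10^8 km.
Transfer-ellipse semi-major axis a_t = (r₁ + r₂)/2 = (4.60768×10^8 + 1.58576×10^8)/2 = 3.09672×10^8 km.
Half the transfer-orbit period gives t = π√(a_t³/μ) = 4.700×10^7 s.
Converting: 4.700×10^7 s ÷ 86400 s/day = 544 days.

t = 544 days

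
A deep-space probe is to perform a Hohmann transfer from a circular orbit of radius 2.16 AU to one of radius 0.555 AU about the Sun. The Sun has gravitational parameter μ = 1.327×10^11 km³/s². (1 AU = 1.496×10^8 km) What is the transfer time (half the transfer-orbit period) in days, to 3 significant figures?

t = 289 days

In km: r₁ = 2.16 × 1.496×10^8 = 3.23136×10^8 km; r₂ = 0.555 × 1.496×10^8 = 8.3028×10^7 km.
Semi-major axis of the transfer orbit: a_t = (3.23136×10^8 + 8.3028×10^7)/2 = 2.03082×10^8 km.
Transfer time t = π√(a_t³/μ) = π√((2.03082×10^8)³ / 1.327×10^11) = 2.496×10^7 s.
Converting: 2.496×10^7 s ÷ 86400 s/day = 289 days.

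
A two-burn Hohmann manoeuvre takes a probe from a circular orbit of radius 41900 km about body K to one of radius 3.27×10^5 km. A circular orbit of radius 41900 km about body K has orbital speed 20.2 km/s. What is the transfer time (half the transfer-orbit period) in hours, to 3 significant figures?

From the circular-orbit relation v² = μ/r at r = 41900 km: μ = v²r = (20.2)² × 41900 = 1.70969×10^7 km³/s².
The Hohmann ellipse has a_t = (r₁ + r₂)/2 = 1.8445×10^5 km.
Half the transfer-orbit period gives t = π√(a_t³/μ) = 60190 s.
Converting: 60190 s ÷ 3600 s/hour = 16.7 hours.

t = 16.7 hours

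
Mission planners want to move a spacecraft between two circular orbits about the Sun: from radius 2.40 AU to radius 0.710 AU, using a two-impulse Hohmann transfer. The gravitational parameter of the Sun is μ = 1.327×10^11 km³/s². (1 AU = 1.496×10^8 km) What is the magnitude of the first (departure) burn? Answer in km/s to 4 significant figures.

Δv₁ = 6.234 km/s

In km: r₁ = 2.40 × 1.496×10^8 = 3.5904×10^8 km; r₂ = 0.710 × 1.496×10^8 = 1.06216×10^8 km.
Transfer-ellipse semi-major axis a_t = (r₁ + r₂)/2 = (3.5904×10^8 + 1.06216×10^8)/2 = 2.32628×10^8 km.
Circular speed at r = 3.5904×10^8 km: v_c = √(μ/r) = 19.225 km/s.
Transfer-orbit speed at the same r (vis-viva, a = a_t): v_t = √[μ(2/r − 1/a_t)] = 12.991 km/s.
Δv₁ = |v_t − v_c| = |12.991 − 19.225| = 6.234 km/s.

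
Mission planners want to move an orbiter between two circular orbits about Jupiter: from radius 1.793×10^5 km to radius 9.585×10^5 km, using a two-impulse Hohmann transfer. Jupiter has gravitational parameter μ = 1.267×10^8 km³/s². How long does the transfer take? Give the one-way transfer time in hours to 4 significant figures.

Semi-major axis of the transfer orbit: a_t = (1.793×10^5 + 9.585×10^5)/2 = 5.689×10^5 km.
Half the transfer-orbit period gives t = π√(a_t³/μ) = 1.1976×10^5 s.
Converting: 1.1976×10^5 s ÷ 3600 s/hour = 33.27 hours.

t = 33.27 hours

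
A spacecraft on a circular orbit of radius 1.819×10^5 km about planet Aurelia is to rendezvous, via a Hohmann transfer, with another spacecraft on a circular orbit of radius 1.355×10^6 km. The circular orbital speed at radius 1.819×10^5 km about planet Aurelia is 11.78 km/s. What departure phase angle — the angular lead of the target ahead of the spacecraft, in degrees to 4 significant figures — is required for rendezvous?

φ = 103.1°

From the circular-orbit relation v² = μ/r at r = 1.819×10^5 km: μ = v²r = (11.78)² × 1.819×10^5 = 2.52420×10^7 km³/s².
Semi-major axis of the transfer orbit: a_t = (1.819×10^5 + 1.355×10^6)/2 = 7.6845×10^5 km.
Transfer time t = π√(a_t³/μ) = 4.21223×10^5 s.
Target angular speed ω₂ = √(μ/r₂³) = 3.18532×10^-6 rad/s.
Angle swept by the target during transfer: ω₂·t = 1.34173 rad = 76.88°.
The spacecraft traverses 180° on the transfer ellipse, so the target must lead by 180° − 76.88° = 103.1°.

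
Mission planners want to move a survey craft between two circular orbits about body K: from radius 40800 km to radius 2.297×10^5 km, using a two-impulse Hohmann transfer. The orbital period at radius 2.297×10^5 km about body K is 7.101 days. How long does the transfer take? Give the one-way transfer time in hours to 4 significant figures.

t = 38.50 hours

From Kepler's third law T² = 4π²r³/μ at r = 2.297×10^5 km, T = 7.101 days = 7.101 × 86400 s = 6.135264×10^5 s: μ = 4π²r³/T² = 1.27109×10^6 km³/s².
The Hohmann ellipse has a_t = (r₁ + r₂)/2 = 1.3525×10^5 km.
By Kepler's third law the transfer-orbit period is T = 2π√(a_t³/μ), so t = T/2 = 1.386×10^5 s.
Converting: 1.386×10^5 s ÷ 3600 s/hour = 38.50 hours.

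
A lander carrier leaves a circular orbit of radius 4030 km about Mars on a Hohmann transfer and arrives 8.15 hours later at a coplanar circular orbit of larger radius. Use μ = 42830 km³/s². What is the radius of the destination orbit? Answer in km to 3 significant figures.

Transfer time t = 8.15 hours = 29340 s, and t = π√(a_t³/μ).
So a_t = (μ t²/π²)^(1/3) = (42830 × (29340)² / π²)^(1/3) = 15516 km.
Since a_t = (r₁ + r₂)/2, r₂ = 2a_t − r₁ = 2×15516 − 4030 = 27002 km.

r₂ = 27000 km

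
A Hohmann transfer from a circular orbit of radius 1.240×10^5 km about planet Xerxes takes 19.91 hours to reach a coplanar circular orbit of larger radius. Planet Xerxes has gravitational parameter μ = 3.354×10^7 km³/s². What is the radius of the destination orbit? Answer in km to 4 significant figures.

r₂ = 3.948×10^5 km

Transfer time t = 19.91 hours = 71676 s, and t = π√(a_t³/μ).
So a_t = (μ t²/π²)^(1/3) = (3.354×10^7 × (71676)² / π²)^(1/3) = 2.5942×10^5 km.
Since a_t = (r₁ + r₂)/2, r₂ = 2a_t − r₁ = 2×2.5942×10^5 − 1.240×10^5 = 3.9484×10^5 km.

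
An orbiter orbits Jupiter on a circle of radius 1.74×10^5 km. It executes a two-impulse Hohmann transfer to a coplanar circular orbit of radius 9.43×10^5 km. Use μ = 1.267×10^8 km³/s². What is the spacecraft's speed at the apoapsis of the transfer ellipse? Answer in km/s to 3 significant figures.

v = 6.47 km/s

Transfer-ellipse semi-major axis a_t = (r₁ + r₂)/2 = (1.740×10^5 + 9.430×10^5)/2 = 5.585×10^5 km.
The apoapsis of the transfer ellipse is at r = 9.430×10^5 km.
Applying v² = μ(2/r − 1/a_t): v = 6.470 km/s.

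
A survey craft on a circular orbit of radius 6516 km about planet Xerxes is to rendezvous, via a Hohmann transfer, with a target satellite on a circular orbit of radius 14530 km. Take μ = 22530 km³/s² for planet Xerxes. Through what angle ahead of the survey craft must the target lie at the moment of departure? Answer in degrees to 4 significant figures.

Transfer-ellipse semi-major axis a_t = (r₁ + r₂)/2 = (6516 + 14530)/2 = 10523 km.
The half-period of the transfer ellipse is t = π√(a_t³/μ) = 22593 s.
Target angular speed ω₂ = √(μ/r₂³) = 8.5700×10^-5 rad/s.
Angle swept by the target during transfer: ω₂·t = 1.9362 rad = 110.94°.
Arrival is 180° from departure on the ellipse, so φ = 180° − 110.94° = 69.06°.

φ = 69.06°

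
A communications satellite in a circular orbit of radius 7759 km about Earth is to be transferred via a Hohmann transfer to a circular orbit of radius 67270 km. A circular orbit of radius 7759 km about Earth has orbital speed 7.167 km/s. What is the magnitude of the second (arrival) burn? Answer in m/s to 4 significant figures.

Δv₂ = 1327 m/s

From the circular-orbit relation v² = μ/r at r = 7759 km: μ = v²r = (7.167)² × 7759 = 3.98548×10^5 km³/s².
Semi-major axis of the transfer orbit: a_t = (7759 + 67270)/2 = 37514.5 km.
Circular speed at r = 67270 km: v_c = √(μ/r) = 2.434 km/s.
Transfer-orbit speed at the same r (vis-viva, a = a_t): v_t = √[μ(2/r − 1/a_t)] = 1.107 km/s.
Δv₂ = |v_t − v_c| = |1.107 − 2.434| = 1.327 km/s.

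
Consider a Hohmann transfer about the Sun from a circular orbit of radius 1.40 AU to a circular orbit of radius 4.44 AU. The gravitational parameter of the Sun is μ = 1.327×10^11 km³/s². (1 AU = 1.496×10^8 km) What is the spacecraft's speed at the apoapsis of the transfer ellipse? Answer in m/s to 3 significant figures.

In km: r₁ = 1.40 × 1.496×10^8 = 2.0944×10^8 km; r₂ = 4.44 × 1.496×10^8 = 6.64224×10^8 km.
The Hohmann ellipse has a_t = (r₁ + r₂)/2 = 4.36832×10^8 km.
The apoapsis of the transfer ellipse is at r = 6.64224×10^8 km.
Vis-viva: v = √[μ(2/r − 1/a_t)] = √[1.327×10^11 × (2/6.64224×10^8 − 1/4.36832×10^8)] = 9.787 km/s.

v = 9790 m/s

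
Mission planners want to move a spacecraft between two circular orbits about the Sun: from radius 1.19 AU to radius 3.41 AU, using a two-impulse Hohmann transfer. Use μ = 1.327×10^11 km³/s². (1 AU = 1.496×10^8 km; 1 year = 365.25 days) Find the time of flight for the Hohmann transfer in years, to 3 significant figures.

t = 1.74 years

In km: r₁ = 1.19 × 1.496×10^8 = 1.78024×10^8 km; r₂ = 3.41 × 1.496×10^8 = 5.10136×10^8 km.
Semi-major axis of the transfer orbit: a_t = (1.78024×10^8 + 5.10136×10^8)/2 = 3.4408×10^8 km.
By Kepler's third law the transfer-orbit period is T = 2π√(a_t³/μ), so t = T/2 = 5.504×10^7 s.
Converting: 5.504×10^7 s ÷ 3.15576×10^7 s/year (365.25 × 86400) = 1.74 years.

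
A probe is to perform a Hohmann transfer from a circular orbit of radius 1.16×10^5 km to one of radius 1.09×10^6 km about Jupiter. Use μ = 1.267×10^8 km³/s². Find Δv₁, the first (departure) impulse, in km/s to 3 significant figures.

Semi-major axis of the transfer orbit: a_t = (1.160×10^5 + 1.090×10^6)/2 = 6.030×10^5 km.
Circular speed at r = 1.160×10^5 km: v_c = √(μ/r) = 33.05 km/s.
Transfer-orbit speed at the same r (vis-viva, a = a_t): v_t = √[μ(2/r − 1/a_t)] = 44.43 km/s.
Δv₁ = |v_t − v_c| = |44.43 − 33.05| = 11.38 km/s.

Δv₁ = 11.4 km/s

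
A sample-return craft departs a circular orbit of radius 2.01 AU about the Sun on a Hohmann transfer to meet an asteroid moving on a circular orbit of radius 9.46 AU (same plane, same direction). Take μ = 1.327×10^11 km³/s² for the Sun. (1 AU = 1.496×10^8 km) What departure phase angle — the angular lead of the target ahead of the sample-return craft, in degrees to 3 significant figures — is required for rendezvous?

φ = 95.0°

In km: r₁ = 2.01 × 1.496×10^8 = 3.00696×10^8 km; r₂ = 9.46 × 1.496×10^8 = 1.415216×10^9 km.
The Hohmann ellipse has a_t = (r₁ + r₂)/2 = 8.57956×10^8 km.
The half-period of the transfer ellipse is t = π√(a_t³/μ) = 2.1673×10^8 s.
Target angular speed ω₂ = √(μ/r₂³) = 6.8423×10^-9 rad/s.
Angle swept by the target during transfer: ω₂·t = 1.4829 rad = 84.96°.
The sample-return craft traverses 180° on the transfer ellipse, so the target must lead by 180° − 84.96° = 95.0°.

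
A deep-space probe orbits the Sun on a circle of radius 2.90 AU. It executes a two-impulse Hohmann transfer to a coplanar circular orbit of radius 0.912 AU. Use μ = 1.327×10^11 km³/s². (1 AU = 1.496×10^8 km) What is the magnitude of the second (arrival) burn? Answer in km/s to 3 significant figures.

Δv₂ = 7.28 km/s

In km: r₁ = 2.90 × 1.496×10^8 = 4.3384×10^8 km; r₂ = 0.912 × 1.496×10^8 = 1.364352×10^8 km.
Semi-major axis of the transfer orbit: a_t = (4.3384×10^8 + 1.364352×10^8)/2 = 2.851376×10^8 km.
On the circular orbit at r = 1.364352×10^8 km, v_c = √(μ/r) = 31.187 km/s.
Transfer-orbit speed at the same r (vis-viva, a = a_t): v_t = √[μ(2/r − 1/a_t)] = 38.469 km/s.
Δv₂ = |v_t − v_c| = |38.469 − 31.187| = 7.282 km/s.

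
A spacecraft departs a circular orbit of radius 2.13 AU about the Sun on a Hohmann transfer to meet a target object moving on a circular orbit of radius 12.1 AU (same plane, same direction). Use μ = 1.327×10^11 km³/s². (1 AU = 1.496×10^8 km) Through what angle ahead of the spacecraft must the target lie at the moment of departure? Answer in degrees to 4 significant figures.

In km: r₁ = 2.13 × 1.496×10^8 = 3.18648×10^8 km; r₂ = 12.1 × 1.496×10^8 = 1.81016×10^9 km.
Semi-major axis of the transfer orbit: a_t = (3.18648×10^8 + 1.81016×10^9)/2 = 1.064404×10^9 km.
The half-period of the transfer ellipse is t = π√(a_t³/μ) = 2.99484×10^8 s.
The target's mean motion on its circular orbit is ω₂ = √(μ/r₂³) = 4.72999×10^-9 rad/s.
Angle swept by the target during transfer: ω₂·t = 1.41656 rad = 81.16°.
Arrival is 180° from departure on the ellipse, so φ = 180° − 81.16° = 98.84°.

φ = 98.84°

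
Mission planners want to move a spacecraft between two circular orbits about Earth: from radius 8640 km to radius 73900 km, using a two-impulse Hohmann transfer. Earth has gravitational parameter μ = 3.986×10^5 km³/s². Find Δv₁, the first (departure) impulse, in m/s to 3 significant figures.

Transfer-ellipse semi-major axis a_t = (r₁ + r₂)/2 = (8640 + 73900)/2 = 41270 km.
On the circular orbit at r = 8640 km, v_c = √(μ/r) = 6.792 km/s.
Transfer-orbit speed at the same r (vis-viva, a = a_t): v_t = √[μ(2/r − 1/a_t)] = 9.089 km/s.
Δv₁ = |v_t − v_c| = |9.089 − 6.792| = 2.297 km/s.

Δv₁ = 2300 m/s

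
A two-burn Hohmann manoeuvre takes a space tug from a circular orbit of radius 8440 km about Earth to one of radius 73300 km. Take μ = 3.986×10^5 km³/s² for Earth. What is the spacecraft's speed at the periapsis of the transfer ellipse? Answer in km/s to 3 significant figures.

Semi-major axis of the transfer orbit: a_t = (8440 + 73300)/2 = 40870 km.
At periapsis, r = 8440 km.
Applying v² = μ(2/r − 1/a_t): v = 9.203 km/s.

v = 9.20 km/s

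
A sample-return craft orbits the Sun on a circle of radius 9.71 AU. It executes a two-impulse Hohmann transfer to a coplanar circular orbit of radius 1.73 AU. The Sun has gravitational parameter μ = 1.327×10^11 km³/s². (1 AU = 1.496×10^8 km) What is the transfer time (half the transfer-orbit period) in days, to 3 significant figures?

In km: r₁ = 9.71 × 1.496×10^8 = 1.452616×10^9 km; r₂ = 1.73 × 1.496×10^8 = 2.58808×10^8 km.
Transfer-ellipse semi-major axis a_t = (r₁ + r₂)/2 = (1.452616×10^9 + 2.58808×10^8)/2 = 8.55712×10^8 km.
By Kepler's third law the transfer-orbit period is T = 2π√(a_t³/μ), so t = T/2 = 2.159×10^8 s.
Converting: 2.159×10^8 s ÷ 86400 s/day = 2500 days.

t = 2500 days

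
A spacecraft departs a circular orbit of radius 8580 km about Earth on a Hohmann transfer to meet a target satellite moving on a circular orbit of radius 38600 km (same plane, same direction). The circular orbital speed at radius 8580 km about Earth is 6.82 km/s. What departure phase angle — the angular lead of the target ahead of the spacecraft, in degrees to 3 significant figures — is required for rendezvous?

From the circular-orbit relation v² = μ/r at r = 8580 km: μ = v²r = (6.82)² × 8580 = 3.99076×10^5 km³/s².
Semi-major axis of the transfer orbit: a_t = (8580 + 38600)/2 = 23590 km.
The half-period of the transfer ellipse is t = π√(a_t³/μ) = 18020 s.
Target angular speed ω₂ = √(μ/r₂³) = 8.330×10^-5 rad/s.
Angle swept by the target during transfer: ω₂·t = 1.501 rad = 86.00°.
Arrival is 180° from departure on the ellipse, so φ = 180° − 86.00° = 94.0°.

φ = 94.0°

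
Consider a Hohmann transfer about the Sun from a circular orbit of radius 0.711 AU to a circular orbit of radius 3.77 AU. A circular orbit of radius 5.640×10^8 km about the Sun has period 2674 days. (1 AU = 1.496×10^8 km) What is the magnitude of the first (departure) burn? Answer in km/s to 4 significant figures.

Δv₁ = 10.50 km/s

From Kepler's third law T² = 4π²r³/μ at r = 5.640×10^8 km, T = 2674 days = 2674 × 86400 s = 2.310336×10^8 s: μ = 4π²r³/T² = 1.32693×10^11 km³/s².
In km: r₁ = 0.711 × 1.496×10^8 = 1.063656×10^8 km; r₂ = 3.77 × 1.496×10^8 = 5.63992×10^8 km.
The Hohmann ellipse has a_t = (r₁ + r₂)/2 = 3.351788×10^8 km.
Circular speed at r = 1.063656×10^8 km: v_c = √(μ/r) = 35.32 km/s.
Vis-viva on the transfer ellipse at r = 1.063656×10^8 km gives v_t = √[μ(2/r − 1/a_t)] = 45.82 km/s.
Δv₁ = |v_t − v_c| = |45.82 − 35.32| = 10.50 km/s.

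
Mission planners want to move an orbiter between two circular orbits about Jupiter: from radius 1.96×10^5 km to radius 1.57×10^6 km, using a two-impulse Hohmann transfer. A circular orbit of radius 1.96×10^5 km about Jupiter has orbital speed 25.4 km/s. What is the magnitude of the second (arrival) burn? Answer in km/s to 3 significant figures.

From the circular-orbit relation v² = μ/r at r = 1.96×10^5 km: μ = v²r = (25.4)² × 1.96×10^5 = 1.26451×10^8 km³/s².
Transfer-ellipse semi-major axis a_t = (r₁ + r₂)/2 = (1.960×10^5 + 1.570×10^6)/2 = 8.830×10^5 km.
On the circular orbit at r = 1.570×10^6 km, v_c = √(μ/r) = 8.9745 km/s.
Transfer-orbit speed at the same r (vis-viva, a = a_t): v_t = √[μ(2/r − 1/a_t)] = 4.2282 km/s.
Δv₂ = |v_t − v_c| = |4.2282 − 8.9745| = 4.746 km/s.

Δv₂ = 4.75 km/s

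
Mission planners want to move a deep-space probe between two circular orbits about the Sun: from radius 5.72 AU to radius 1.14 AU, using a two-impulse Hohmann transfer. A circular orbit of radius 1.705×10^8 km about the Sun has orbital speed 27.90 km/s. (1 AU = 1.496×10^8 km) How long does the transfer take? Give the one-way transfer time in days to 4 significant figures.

t = 1160 days

From the circular-orbit relation v² = μ/r at r = 1.705×10^8 km: μ = v²r = (27.90)² × 1.705×10^8 = 1.32719×10^11 km³/s².
In km: r₁ = 5.72 × 1.496×10^8 = 8.55712×10^8 km; r₂ = 1.14 × 1.496×10^8 = 1.70544×10^8 km.
Semi-major axis of the transfer orbit: a_t = (8.55712×10^8 + 1.70544×10^8)/2 = 5.13128×10^8 km.
Transfer time t = π√(a_t³/μ) = π√((5.13128×10^8)³ / 1.32719×10^11) = 1.002×10^8 s.
Converting: 1.002×10^8 s ÷ 86400 s/day = 1160 days.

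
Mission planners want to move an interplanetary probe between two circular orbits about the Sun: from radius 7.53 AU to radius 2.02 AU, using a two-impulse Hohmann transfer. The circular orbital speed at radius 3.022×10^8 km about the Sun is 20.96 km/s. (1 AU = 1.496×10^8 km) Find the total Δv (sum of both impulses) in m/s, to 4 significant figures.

Δv = 9156 m/s

From the circular-orbit relation v² = μ/r at r = 3.022×10^8 km: μ = v²r = (20.96)² × 3.022×10^8 = 1.32763×10^11 km³/s².
In km: r₁ = 7.53 × 1.496×10^8 = 1.126488×10^9 km; r₂ = 2.02 × 1.496×10^8 = 3.02192×10^8 km.
Semi-major axis of the transfer orbit: a_t = (1.126488×10^9 + 3.02192×10^8)/2 = 7.1434×10^8 km.
Circular speed at r₁: v₁ = √(μ/r₁) = √(1.32763×10^11/1.126488×10^9) = 10.856 km/s.
Transfer-orbit speed at r₁ (v² = μ(2/r − 1/a)): v_a = √[μ(2/r₁ − 1/a_t)] = 7.0610 km/s.
First burn Δv₁ = |v_a − v₁| = 3.795 km/s.
Circular speed at r₂: v₂ = √(μ/r₂) = 20.960 km/s.
Transfer-orbit speed at r₂: v_p = √[μ(2/r₂ − 1/a_t)] = 26.321 km/s.
Second burn Δv₂ = |v₂ − v_p| = 5.361 km/s.
Δv = Δv₁ + Δv₂ = 3.795 + 5.361 = 9.156 km/s.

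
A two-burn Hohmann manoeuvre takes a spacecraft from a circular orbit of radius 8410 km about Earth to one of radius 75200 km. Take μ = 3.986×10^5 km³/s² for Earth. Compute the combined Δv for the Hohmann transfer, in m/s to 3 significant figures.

The Hohmann ellipse has a_t = (r₁ + r₂)/2 = 41805 km.
At r₁ the circular-orbit speed is v₁ = √(μ/r₁) = 6.884 km/s.
On the transfer ellipse at r₁, v² = μ(2/r − 1/a) gives v_p = √[μ(2/r₁ − 1/a_t)] = 9.233 km/s.
First burn Δv₁ = |v_p − v₁| = 2.349 km/s.
Circular speed at r₂: v₂ = √(μ/r₂) = 2.3023 km/s.
Transfer-orbit speed at r₂: v_a = √[μ(2/r₂ − 1/a_t)] = 1.0326 km/s.
Second burn Δv₂ = |v₂ − v_a| = 1.270 km/s.
Δv = Δv₁ + Δv₂ = 2.349 + 1.270 = 3.619 km/s.

Δv = 3620 m/s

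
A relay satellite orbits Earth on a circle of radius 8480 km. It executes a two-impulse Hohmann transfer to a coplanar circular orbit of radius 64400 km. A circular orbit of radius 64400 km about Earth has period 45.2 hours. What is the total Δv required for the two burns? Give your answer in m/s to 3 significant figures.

Δv = 3540 m/s

From Kepler's third law T² = 4π²r³/μ at r = 64400 km, T = 45.2 hours = 45.2 × 3600 s = 1.6272×10^5 s: μ = 4π²r³/T² = 3.98231×10^5 km³/s².
Semi-major axis of the transfer orbit: a_t = (8480 + 64400)/2 = 36440 km.
Circular speed at r₁: v₁ = √(μ/r₁) = √(3.98231×10^5/8480) = 6.853 km/s.
On the transfer ellipse at r₁, vis-viva gives v_p = √[μ(2/r₁ − 1/a_t)] = 9.110 km/s.
First burn Δv₁ = |v_p − v₁| = 2.257 km/s.
At r₂, v₂ = √(μ/r₂) = 2.487 km/s.
Transfer-orbit speed at r₂: v_a = √[μ(2/r₂ − 1/a_t)] = 1.200 km/s.
Second burn Δv₂ = |v₂ − v_a| = 1.287 km/s.
Total Δv = Δv₁ + Δv₂ = 3.544 km/s.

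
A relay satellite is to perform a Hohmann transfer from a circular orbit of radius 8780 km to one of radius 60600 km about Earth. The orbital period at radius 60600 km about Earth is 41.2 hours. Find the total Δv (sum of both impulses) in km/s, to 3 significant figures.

Δv = 3.45 km/s

From Kepler's third law T² = 4π²r³/μ at r = 60600 km, T = 41.2 hours = 41.2 × 3600 s = 1.4832×10^5 s: μ = 4π²r³/T² = 3.99373×10^5 km³/s².
The Hohmann ellipse has a_t = (r₁ + r₂)/2 = 34690 km.
At r₁ the circular-orbit speed is v₁ = √(μ/r₁) = 6.7444 km/s.
Transfer-orbit speed at r₁ (v² = μ(2/r − 1/a)): v_p = √[μ(2/r₁ − 1/a_t)] = 8.9141 km/s.
First burn Δv₁ = |v_p − v₁| = 2.1697 km/s.
Circular speed at r₂: v₂ = √(μ/r₂) = 2.567159 km/s.
Transfer-orbit speed at r₂: v_a = √[μ(2/r₂ − 1/a_t)] = 1.291510 km/s.
Second burn Δv₂ = |v₂ − v_a| = 1.2756 km/s.
Total Δv = Δv₁ + Δv₂ = 3.445 km/s.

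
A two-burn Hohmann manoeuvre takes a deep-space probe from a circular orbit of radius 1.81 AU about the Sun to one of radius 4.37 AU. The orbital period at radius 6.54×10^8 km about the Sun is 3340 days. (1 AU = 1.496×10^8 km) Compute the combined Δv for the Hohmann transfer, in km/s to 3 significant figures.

Δv = 7.53 km/s

From Kepler's third law T² = 4π²r³/μ at r = 6.54×10^8 km, T = 3340 days = 3340 × 86400 s = 2.88576×10^8 s: μ = 4π²r³/T² = 1.32609×10^11 km³/s².
In km: r₁ = 1.81 × 1.496×10^8 = 2.70776×10^8 km; r₂ = 4.37 × 1.496×10^8 = 6.53752×10^8 km.
Transfer-ellipse semi-major axis a_t = (r₁ + r₂)/2 = (2.70776×10^8 + 6.53752×10^8)/2 = 4.62264×10^8 km.
At r₁ the circular-orbit speed is v₁ = √(μ/r₁) = 22.130 km/s.
On the transfer ellipse at r₁, vis-viva gives v_p = √[μ(2/r₁ − 1/a_t)] = 26.317 km/s.
First burn Δv₁ = |v_p − v₁| = 4.187 km/s.
At r₂, v₂ = √(μ/r₂) = 14.242 km/s.
Transfer-orbit speed at r₂: v_a = √[μ(2/r₂ − 1/a_t)] = 10.900 km/s.
Second burn Δv₂ = |v₂ − v_a| = 3.342 km/s.
Δv = Δv₁ + Δv₂ = 4.187 + 3.342 = 7.529 km/s.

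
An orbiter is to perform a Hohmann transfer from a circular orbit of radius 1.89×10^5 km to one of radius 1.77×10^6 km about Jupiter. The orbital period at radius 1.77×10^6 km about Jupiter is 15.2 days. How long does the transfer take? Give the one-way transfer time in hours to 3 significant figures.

From Kepler's third law T² = 4π²r³/μ at r = 1.77×10^6 km, T = 15.2 days = 15.2 × 86400 s = 1.31328×10^6 s: μ = 4π²r³/T² = 1.26930×10^8 km³/s².
Transfer-ellipse semi-major axis a_t = (r₁ + r₂)/2 = (1.890×10^5 + 1.770×10^6)/2 = 9.795×10^5 km.
Transfer time t = π√(a_t³/μ) = π√((9.795×10^5)³ / 1.26930×10^8) = 2.703×10^5 s.
Converting: 2.703×10^5 s ÷ 3600 s/hour = 75.1 hours.

t = 75.1 hours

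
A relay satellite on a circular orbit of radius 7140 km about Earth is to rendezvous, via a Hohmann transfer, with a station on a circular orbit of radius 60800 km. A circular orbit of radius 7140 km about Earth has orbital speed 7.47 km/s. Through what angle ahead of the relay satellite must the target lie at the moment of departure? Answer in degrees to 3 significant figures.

From the circular-orbit relation v² = μ/r at r = 7140 km: μ = v²r = (7.47)² × 7140 = 3.98418×10^5 km³/s².
Semi-major axis of the transfer orbit: a_t = (7140 + 60800)/2 = 33970 km.
The half-period of the transfer ellipse is t = π√(a_t³/μ) = 31160 s.
Target angular speed ω₂ = √(μ/r₂³) = 4.210×10^-5 rad/s.
Angle swept by the target during transfer: ω₂·t = 1.312 rad = 75.17°.
Arrival is 180° from departure on the ellipse, so φ = 180° − 75.17° = 105°.

φ = 105°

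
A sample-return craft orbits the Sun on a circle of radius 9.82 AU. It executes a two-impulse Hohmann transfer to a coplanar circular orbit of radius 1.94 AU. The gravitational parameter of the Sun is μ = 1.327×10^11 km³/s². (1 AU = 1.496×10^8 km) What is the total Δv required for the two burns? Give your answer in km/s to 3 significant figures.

In km: r₁ = 9.82 × 1.496×10^8 = 1.469072×10^9 km; r₂ = 1.94 × 1.496×10^8 = 2.90224×10^8 km.
The Hohmann ellipse has a_t = (r₁ + r₂)/2 = 8.79648×10^8 km.
Circular speed at r₁: v₁ = √(μ/r₁) = √(1.327×10^11/1.469072×10^9) = 9.504 km/s.
Transfer-orbit speed at r₁ (vis-viva): v_a = √[μ(2/r₁ − 1/a_t)] = 5.459 km/s.
First burn Δv₁ = |v_a − v₁| = 4.0450 km/s.
At r₂, v₂ = √(μ/r₂) = 21.3830 km/s.
Transfer-orbit speed at r₂: v_p = √[μ(2/r₂ − 1/a_t)] = 27.6335 km/s.
Second burn Δv₂ = |v₂ − v_p| = 6.2505 km/s.
Total Δv = Δv₁ + Δv₂ = 10.30 km/s.

Δv = 10.3 km/s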